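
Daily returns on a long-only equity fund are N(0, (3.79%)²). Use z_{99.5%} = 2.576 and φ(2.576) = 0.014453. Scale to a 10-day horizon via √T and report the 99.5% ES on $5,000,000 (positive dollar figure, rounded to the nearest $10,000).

$1,730,000

σ_{10d} = 3.79% × √10 = 11.985%.
ES multiplier = φ(z)/(1−α) = 0.014453/0.005 = 2.891.
ES = 11.985% × 2.891 = 34.649%; on $5,000,000: $1,732,450.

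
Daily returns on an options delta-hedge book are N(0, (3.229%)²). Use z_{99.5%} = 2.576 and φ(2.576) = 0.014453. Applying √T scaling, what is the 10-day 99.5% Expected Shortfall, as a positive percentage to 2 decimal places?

σ_{10d} = 3.229% × √10 = 10.211%.
ES multiplier = φ(z)/(1−α) = 0.014453/0.005 = 2.891.
ES = 10.211% × 2.891 = 29.520%.

29.52%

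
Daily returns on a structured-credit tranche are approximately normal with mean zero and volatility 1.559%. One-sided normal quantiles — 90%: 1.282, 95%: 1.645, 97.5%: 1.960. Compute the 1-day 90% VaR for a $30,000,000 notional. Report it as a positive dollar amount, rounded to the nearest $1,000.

VaR = z·σ = 1.282 × 1.559% = 1.999%.
On $30,000,000: 0.01999 × $30,000,000 = $599,700.

$600,000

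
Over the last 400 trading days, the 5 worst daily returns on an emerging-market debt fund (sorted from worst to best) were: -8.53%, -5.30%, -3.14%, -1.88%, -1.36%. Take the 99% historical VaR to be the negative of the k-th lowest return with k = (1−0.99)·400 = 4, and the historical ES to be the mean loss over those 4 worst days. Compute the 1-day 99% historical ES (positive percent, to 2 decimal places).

4.71%

The 4 worst returns sum to -18.85%.
ES = −(-18.85%) / 4 = 4.7125% ≈ 4.71%.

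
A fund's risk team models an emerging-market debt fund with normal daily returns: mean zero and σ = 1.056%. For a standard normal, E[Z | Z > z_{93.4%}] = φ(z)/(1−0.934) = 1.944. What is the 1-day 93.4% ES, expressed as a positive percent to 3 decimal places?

ES = 1.056% × 1.944 = 2.053%.

2.053%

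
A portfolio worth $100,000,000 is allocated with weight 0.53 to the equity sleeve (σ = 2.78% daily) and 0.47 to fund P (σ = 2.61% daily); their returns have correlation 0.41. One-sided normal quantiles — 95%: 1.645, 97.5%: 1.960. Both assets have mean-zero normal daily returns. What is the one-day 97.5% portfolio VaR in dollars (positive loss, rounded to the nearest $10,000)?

$4,450,000

σ_p² = 0.53²·2.78² + 0.47²·2.61² + 2·0.41·0.53·0.47·2.78·2.61 = 5.1578 (%²).
σ_p = √5.1578 = 2.271%.
VaR = 1.960 × 2.271% = 4.451%; on $100,000,000 that is $4,451,000.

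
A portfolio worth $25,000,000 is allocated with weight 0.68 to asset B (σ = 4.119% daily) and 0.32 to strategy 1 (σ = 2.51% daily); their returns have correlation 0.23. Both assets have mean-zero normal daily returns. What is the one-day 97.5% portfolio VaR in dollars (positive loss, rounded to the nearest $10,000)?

σ_p² = 0.68²·4.119² + 0.32²·2.51² + 2·0.23·0.68·0.32·4.119·2.51 = 9.5251 (%²).
σ_p = √9.5251 = 3.086%.
At 97.5%, z = 1.960.
VaR = 1.960 × 3.086% = 6.049%; on $25,000,000 that is $1,512,250.

$1,510,000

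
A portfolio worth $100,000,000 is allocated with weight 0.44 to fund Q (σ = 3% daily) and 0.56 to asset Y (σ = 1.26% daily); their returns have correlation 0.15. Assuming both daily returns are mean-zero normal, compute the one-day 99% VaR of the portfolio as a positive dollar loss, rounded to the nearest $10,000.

σ_p² = 0.44²·3² + 0.56²·1.26² + 2·0.15·0.44·0.56·3·1.26 = 2.5197 (%²).
σ_p = √2.5197 = 1.587%.
At 99%, z = 2.326.
VaR = 2.326 × 1.587% = 3.691%; on $100,000,000 that is $3,691,000.

$3,690,000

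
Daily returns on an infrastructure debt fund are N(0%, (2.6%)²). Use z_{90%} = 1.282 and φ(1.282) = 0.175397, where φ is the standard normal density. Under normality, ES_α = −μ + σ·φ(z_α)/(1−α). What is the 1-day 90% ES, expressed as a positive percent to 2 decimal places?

4.56%

Tail multiplier: φ(z)/(1−α) = 0.175397 / 0.1 = 1.754.
ES = 2.6% × 1.754 = 4.560%.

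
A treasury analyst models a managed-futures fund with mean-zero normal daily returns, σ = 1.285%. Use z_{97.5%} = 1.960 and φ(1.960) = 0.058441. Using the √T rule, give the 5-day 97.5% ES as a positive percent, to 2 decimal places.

σ_{5d} = 1.285% × √5 = 2.873%.
ES multiplier = φ(z)/(1−α) = 0.058441/0.025 = 2.338.
ES = 2.873% × 2.338 = 6.717%.

6.72%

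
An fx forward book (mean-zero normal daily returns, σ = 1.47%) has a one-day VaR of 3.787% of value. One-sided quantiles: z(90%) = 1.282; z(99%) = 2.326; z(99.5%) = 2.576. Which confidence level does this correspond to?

Implied z = VaR/σ = 3.787 / 1.47 = 2.576.
This matches z(99.5%) = 2.576.

99.5%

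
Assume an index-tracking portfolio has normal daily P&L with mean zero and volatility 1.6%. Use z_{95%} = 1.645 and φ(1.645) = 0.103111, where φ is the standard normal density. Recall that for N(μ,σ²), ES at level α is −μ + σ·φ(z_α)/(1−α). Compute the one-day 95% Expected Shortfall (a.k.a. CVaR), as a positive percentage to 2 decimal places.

Tail multiplier: φ(z)/(1−α) = 0.103111 / 0.05 = 2.062.
ES = 1.6% × 2.062 = 3.299%.

3.30%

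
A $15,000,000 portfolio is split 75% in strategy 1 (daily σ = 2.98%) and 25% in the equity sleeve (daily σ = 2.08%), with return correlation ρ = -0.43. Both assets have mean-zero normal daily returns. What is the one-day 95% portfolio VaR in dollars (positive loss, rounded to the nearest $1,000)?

σ_p² = 0.75²·2.98² + 0.25²·2.08² + 2·-0.43·0.75·0.25·2.98·2.08 = 4.2661 (%²).
σ_p = √4.2661 = 2.065%.
At 95%, z = 1.645.
VaR = 1.645 × 2.065% = 3.397%; on $15,000,000 that is $509,550.

$510,000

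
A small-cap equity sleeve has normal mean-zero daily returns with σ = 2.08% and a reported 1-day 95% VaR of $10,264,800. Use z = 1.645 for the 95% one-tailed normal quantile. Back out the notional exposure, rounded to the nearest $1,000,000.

VaR as a fraction of value: z·σ = 1.645 × 2.08% = 3.4216%.
Position = $10,264,800 / 0.034216 = $300,000,000.

$300,000,000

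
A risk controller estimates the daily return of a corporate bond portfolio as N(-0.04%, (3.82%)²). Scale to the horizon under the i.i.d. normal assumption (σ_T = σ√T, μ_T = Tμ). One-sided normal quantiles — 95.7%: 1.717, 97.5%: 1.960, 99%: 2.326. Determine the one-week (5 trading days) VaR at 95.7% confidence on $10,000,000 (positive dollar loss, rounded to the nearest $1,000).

σ_{5d} = 3.82% × √5 = 8.542%; μ_{5d} = 5 × -0.04% = -0.200%.
VaR = −(-0.200%) + 1.717 × 8.542% = 14.867%.
On $10,000,000: 0.14867 × $10,000,000 = $1,486,700.

$1,487,000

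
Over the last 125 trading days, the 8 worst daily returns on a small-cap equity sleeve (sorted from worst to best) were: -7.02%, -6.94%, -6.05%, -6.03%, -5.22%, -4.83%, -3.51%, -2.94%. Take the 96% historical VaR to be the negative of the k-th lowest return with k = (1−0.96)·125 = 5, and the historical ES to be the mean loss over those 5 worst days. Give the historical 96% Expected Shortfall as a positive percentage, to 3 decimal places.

6.252%

The 5 worst returns sum to -31.26%.
ES = −(-31.26%) / 5 = 6.252%.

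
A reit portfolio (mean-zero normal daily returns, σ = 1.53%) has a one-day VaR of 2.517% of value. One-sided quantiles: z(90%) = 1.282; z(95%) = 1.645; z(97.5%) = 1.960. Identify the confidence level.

Implied z = VaR/σ = 2.517 / 1.53 = 1.645.
This matches z(95%) = 1.645.

95%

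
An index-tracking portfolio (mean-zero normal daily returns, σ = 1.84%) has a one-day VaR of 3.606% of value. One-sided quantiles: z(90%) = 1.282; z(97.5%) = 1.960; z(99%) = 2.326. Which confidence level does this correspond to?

97.5%

Implied z = VaR/σ = 3.606 / 1.84 = 1.960.
This matches z(97.5%) = 1.960.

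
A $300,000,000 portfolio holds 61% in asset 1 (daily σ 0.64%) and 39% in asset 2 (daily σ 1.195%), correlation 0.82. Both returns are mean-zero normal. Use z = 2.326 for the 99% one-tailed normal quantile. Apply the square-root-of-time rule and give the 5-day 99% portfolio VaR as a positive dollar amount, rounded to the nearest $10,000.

σ_p = √(0.61²·0.64² + 0.39²·1.195² + 2·0.82·0.61·0.39·0.64·1.195) = 0.817%.
σ_{5d} = 0.817% × √5 = 1.827%.
VaR = 2.326 × 1.827% = 4.250%; on $300,000,000 that is $12,750,000.

$12,750,000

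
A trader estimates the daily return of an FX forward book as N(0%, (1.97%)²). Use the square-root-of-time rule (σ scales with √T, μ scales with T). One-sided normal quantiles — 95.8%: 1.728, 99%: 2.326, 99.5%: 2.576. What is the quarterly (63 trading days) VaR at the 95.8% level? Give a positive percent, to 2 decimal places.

27.02%

σ_{63d} = 1.97% × √63 = 15.636%.
VaR = 1.728 × 15.636% = 27.019%.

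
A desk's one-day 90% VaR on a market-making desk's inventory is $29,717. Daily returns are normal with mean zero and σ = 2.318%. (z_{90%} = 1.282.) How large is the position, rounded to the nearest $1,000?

$1,000,000

VaR as a fraction of value: z·σ = 1.282 × 2.318% = 2.97168%.
Position = $29,717 / 0.0297168 = $1,000,008.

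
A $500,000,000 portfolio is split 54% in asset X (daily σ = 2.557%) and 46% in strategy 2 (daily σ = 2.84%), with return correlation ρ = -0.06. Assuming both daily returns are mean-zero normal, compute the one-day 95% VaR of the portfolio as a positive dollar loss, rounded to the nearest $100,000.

$15,200,000

σ_p² = 0.54²·2.557² + 0.46²·2.84² + 2·-0.06·0.54·0.46·2.557·2.84 = 3.3968 (%²).
σ_p = √3.3968 = 1.843%.
At 95%, z = 1.645.
VaR = 1.645 × 1.843% = 3.032%; on $500,000,000 that is $15,160,000.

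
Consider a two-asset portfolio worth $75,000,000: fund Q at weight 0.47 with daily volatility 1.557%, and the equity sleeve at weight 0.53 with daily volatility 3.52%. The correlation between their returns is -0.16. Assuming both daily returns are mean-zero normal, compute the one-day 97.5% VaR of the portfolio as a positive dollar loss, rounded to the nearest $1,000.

$2,781,000

σ_p² = 0.47²·1.557² + 0.53²·3.52² + 2·-0.16·0.47·0.53·1.557·3.52 = 3.5791 (%²).
σ_p = √3.5791 = 1.892%.
At 97.5%, z = 1.960.
VaR = 1.960 × 1.892% = 3.708%; on $75,000,000 that is $2,781,000.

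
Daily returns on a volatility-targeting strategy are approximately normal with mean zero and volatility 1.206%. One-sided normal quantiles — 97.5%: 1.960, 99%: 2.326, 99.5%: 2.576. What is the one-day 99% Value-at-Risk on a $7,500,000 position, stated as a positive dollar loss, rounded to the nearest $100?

VaR = z·σ = 2.326 × 1.206% = 2.805%.
On $7,500,000: 0.02805 × $7,500,000 = $210,375.

$210,400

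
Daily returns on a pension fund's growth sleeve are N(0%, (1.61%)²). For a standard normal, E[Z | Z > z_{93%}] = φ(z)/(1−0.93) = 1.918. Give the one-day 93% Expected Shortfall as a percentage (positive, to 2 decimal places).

3.09%

ES = 1.61% × 1.918 = 3.088%.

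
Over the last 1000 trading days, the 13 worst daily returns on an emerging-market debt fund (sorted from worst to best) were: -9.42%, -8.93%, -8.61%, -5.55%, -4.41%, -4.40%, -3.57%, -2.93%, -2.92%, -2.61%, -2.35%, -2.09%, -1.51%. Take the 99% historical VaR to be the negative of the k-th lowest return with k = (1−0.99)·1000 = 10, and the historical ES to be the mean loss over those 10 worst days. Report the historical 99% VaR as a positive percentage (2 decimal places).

k = 10; the 10th lowest return is -2.61%, so VaR = 2.61%.

2.61%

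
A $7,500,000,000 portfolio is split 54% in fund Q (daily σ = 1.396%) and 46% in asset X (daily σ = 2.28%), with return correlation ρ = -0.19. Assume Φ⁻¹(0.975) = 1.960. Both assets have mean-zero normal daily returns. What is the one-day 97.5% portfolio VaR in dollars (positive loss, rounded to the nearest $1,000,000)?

σ_p² = 0.54²·1.396² + 0.46²·2.28² + 2·-0.19·0.54·0.46·1.396·2.28 = 1.3678 (%²).
σ_p = √1.3678 = 1.170%.
VaR = 1.960 × 1.170% = 2.293%; on $7,500,000,000 that is $171,975,000.

$172,000,000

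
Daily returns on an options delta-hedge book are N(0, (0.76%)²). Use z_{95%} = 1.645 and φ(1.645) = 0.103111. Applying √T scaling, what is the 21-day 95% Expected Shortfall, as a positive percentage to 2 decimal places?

σ_{21d} = 0.76% × √21 = 3.483%.
ES multiplier = φ(z)/(1−α) = 0.103111/0.05 = 2.062.
ES = 3.483% × 2.062 = 7.182%.

7.18%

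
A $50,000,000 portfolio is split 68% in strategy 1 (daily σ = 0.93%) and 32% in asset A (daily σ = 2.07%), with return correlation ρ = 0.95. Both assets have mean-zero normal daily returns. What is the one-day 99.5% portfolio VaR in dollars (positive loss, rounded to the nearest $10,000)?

σ_p² = 0.68²·0.93² + 0.32²·2.07² + 2·0.95·0.68·0.32·0.93·2.07 = 1.6346 (%²).
σ_p = √1.6346 = 1.279%.
At 99.5%, z = 2.576.
VaR = 2.576 × 1.279% = 3.295%; on $50,000,000 that is $1,647,500.

$1,650,000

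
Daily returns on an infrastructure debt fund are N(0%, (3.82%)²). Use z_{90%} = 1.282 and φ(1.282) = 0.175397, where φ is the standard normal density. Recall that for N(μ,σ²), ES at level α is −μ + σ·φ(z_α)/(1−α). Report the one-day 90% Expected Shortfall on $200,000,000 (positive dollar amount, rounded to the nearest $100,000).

$13,400,000

Tail multiplier: φ(z)/(1−α) = 0.175397 / 0.1 = 1.754.
ES = 3.82% × 1.754 = 6.700%.
On $200,000,000: 0.06700 × $200,000,000 = $13,400,000.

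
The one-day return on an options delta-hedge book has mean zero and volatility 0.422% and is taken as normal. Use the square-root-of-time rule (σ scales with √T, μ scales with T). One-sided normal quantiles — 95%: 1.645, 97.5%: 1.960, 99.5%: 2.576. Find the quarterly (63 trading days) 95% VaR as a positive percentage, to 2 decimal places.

σ_{63d} = 0.422% × √63 = 3.350%.
VaR = 1.645 × 3.350% = 5.511%.

5.51%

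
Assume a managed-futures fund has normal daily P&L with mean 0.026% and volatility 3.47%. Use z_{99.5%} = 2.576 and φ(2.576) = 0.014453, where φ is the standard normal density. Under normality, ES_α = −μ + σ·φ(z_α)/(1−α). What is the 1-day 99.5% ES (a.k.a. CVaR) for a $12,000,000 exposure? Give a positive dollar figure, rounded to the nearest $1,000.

Tail multiplier: φ(z)/(1−α) = 0.014453 / 0.005 = 2.891.
ES = −(0.026%) + 3.47% × 2.891 = 10.006%.
On $12,000,000: 0.10006 × $12,000,000 = $1,200,720.

$1,201,000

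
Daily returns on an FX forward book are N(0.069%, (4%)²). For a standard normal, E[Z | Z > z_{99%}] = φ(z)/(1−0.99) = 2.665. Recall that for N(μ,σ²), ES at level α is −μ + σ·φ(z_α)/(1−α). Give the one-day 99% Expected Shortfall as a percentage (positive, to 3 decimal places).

ES = −(0.069%) + 4% × 2.665 = 10.591%.

10.591%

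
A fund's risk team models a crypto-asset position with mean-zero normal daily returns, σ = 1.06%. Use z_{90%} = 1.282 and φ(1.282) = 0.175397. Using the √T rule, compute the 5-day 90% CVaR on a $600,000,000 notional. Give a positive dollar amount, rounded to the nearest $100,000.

$24,900,000

σ_{5d} = 1.06% × √5 = 2.370%.
ES multiplier = φ(z)/(1−α) = 0.175397/0.1 = 1.754.
ES = 2.370% × 1.754 = 4.157%; on $600,000,000: $24,942,000.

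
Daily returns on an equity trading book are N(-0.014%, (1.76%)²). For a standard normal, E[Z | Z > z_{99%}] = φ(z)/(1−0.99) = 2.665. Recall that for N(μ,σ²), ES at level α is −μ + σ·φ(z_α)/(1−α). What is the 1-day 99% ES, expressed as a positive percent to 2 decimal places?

4.70%

ES = −(-0.014%) + 1.76% × 2.665 = 4.704%.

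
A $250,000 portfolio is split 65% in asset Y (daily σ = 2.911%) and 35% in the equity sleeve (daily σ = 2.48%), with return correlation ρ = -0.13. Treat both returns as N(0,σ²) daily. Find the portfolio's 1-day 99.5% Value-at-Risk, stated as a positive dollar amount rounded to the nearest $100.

$12,700

σ_p² = 0.65²·2.911² + 0.35²·2.48² + 2·-0.13·0.65·0.35·2.911·2.48 = 3.9066 (%²).
σ_p = √3.9066 = 1.977%.
At 99.5%, z = 2.576.
VaR = 2.576 × 1.977% = 5.093%; on $250,000 that is $12,732.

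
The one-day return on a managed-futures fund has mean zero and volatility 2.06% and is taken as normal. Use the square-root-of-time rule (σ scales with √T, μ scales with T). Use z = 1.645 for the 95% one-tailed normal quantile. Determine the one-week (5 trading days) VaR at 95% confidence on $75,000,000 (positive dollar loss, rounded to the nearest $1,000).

σ_{5d} = 2.06% × √5 = 4.606%.
VaR = 1.645 × 4.606% = 7.577%.
On $75,000,000: 0.07577 × $75,000,000 = $5,682,750.

$5,683,000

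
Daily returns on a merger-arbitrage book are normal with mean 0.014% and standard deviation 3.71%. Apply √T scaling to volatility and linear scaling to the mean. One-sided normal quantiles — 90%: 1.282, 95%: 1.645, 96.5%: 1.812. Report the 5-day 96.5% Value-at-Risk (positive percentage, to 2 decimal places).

σ_{5d} = 3.71% × √5 = 8.296%; μ_{5d} = 5 × 0.014% = 0.070%.
VaR = −(0.070%) + 1.812 × 8.296% = 14.962%.

14.96%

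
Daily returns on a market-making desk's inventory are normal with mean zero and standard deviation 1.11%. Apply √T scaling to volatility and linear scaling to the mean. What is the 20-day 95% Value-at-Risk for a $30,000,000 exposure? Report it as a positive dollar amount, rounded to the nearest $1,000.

At 95%, z = 1.645.
σ_{20d} = 1.11% × √20 = 4.964%.
VaR = 1.645 × 4.964% = 8.166%.
On $30,000,000: 0.08166 × $30,000,000 = $2,449,800.

$2,450,000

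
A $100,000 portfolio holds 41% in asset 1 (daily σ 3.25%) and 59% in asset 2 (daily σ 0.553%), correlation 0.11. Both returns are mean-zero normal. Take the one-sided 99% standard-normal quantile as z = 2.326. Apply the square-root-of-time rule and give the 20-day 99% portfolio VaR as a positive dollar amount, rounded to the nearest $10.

$14,630

σ_p = √(0.41²·3.25² + 0.59²·0.553² + 2·0.11·0.41·0.59·3.25·0.553) = 1.406%.
σ_{20d} = 1.406% × √20 = 6.288%.
VaR = 2.326 × 6.288% = 14.626%; on $100,000 that is $14,626.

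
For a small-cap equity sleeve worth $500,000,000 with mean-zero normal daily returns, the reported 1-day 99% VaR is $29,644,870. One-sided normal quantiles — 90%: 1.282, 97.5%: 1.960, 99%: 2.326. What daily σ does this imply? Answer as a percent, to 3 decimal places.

2.549%

VaR as a fraction: $29,644,870 / $500,000,000 = 5.929%.
σ = VaR / z = 5.929% / 2.326 = 2.549%.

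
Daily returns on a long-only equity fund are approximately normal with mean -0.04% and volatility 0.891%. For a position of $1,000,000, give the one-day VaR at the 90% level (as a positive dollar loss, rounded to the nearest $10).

$11,820

At 90% one-sided, z = 1.282.
VaR = −μ + z·σ = −(-0.04%) + 1.282 × 0.891% = 1.182%.
On $1,000,000: 0.01182 × $1,000,000 = $11,820.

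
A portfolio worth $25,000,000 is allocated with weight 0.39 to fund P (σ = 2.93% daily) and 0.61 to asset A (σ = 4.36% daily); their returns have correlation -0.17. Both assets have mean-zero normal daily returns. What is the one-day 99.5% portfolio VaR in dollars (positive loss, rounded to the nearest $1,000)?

σ_p² = 0.39²·2.93² + 0.61²·4.36² + 2·-0.17·0.39·0.61·2.93·4.36 = 7.3459 (%²).
σ_p = √7.3459 = 2.710%.
At 99.5%, z = 2.576.
VaR = 2.576 × 2.710% = 6.981%; on $25,000,000 that is $1,745,250.

$1,745,000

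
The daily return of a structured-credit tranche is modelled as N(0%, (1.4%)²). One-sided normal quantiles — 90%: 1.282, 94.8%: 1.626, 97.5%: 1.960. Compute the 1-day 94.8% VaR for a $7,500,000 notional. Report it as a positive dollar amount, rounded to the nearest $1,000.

VaR = z·σ = 1.626 × 1.4% = 2.276%.
On $7,500,000: 0.02276 × $7,500,000 = $170,700.

$171,000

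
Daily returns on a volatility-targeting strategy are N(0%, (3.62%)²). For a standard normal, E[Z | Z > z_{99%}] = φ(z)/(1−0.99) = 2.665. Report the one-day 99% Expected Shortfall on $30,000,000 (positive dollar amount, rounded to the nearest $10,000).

ES = 3.62% × 2.665 = 9.647%.
On $30,000,000: 0.09647 × $30,000,000 = $2,894,100.

$2,890,000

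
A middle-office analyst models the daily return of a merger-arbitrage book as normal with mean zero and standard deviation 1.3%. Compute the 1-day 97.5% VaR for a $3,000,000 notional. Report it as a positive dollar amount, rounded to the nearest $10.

$76,440

At 97.5% one-sided, z = 1.960.
VaR = z·σ = 1.960 × 1.3% = 2.548%.
On $3,000,000: 0.02548 × $3,000,000 = $76,440.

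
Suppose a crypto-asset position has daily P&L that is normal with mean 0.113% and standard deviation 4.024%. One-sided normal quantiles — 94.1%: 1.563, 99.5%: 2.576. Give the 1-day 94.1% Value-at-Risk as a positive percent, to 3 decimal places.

VaR = −μ + z·σ = −(0.113%) + 1.563 × 4.024% = 6.177%.

6.177%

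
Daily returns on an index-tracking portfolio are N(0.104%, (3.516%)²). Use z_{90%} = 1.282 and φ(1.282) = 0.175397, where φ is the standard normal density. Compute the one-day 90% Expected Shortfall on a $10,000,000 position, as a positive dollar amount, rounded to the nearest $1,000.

Tail multiplier: φ(z)/(1−α) = 0.175397 / 0.1 = 1.754.
ES = −(0.104%) + 3.516% × 1.754 = 6.063%.
On $10,000,000: 0.06063 × $10,000,000 = $606,300.

$606,000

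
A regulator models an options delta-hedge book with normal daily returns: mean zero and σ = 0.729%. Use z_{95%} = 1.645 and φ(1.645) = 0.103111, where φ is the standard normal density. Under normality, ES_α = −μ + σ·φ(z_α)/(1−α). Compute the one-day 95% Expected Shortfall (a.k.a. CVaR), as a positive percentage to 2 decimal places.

Tail multiplier: φ(z)/(1−α) = 0.103111 / 0.05 = 2.062.
ES = 0.729% × 2.062 = 1.503%.

1.50%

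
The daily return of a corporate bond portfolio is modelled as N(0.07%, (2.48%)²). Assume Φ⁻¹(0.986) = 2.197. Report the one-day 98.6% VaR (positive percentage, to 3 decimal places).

VaR = −μ + z·σ = −(0.07%) + 2.197 × 2.48% = 5.379%.

5.379%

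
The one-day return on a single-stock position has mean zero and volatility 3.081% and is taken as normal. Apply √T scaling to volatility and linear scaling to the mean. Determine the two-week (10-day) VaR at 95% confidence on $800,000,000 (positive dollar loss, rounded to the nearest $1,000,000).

$128,000,000

At 95%, z = 1.645.
σ_{10d} = 3.081% × √10 = 9.743%.
VaR = 1.645 × 9.743% = 16.027%.
On $800,000,000: 0.16027 × $800,000,000 = $128,216,000.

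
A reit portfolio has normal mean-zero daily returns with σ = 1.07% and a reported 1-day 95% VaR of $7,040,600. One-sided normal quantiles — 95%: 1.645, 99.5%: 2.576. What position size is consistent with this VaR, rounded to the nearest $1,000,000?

$400,000,000

VaR as a fraction of value: z·σ = 1.645 × 1.07% = 1.76015%.
Position = $7,040,600 / 0.0176015 = $400,000,000.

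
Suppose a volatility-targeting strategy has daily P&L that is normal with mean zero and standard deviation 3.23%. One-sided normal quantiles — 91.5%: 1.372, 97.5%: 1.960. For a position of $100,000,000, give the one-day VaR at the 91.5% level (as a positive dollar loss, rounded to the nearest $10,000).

VaR = z·σ = 1.372 × 3.23% = 4.432%.
On $100,000,000: 0.04432 × $100,000,000 = $4,432,000.

$4,430,000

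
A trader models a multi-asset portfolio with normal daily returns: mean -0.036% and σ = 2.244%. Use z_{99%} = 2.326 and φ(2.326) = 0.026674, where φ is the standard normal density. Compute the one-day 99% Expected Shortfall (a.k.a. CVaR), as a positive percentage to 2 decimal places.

6.02%

Tail multiplier: φ(z)/(1−α) = 0.026674 / 0.01 = 2.667.
ES = −(-0.036%) + 2.244% × 2.667 = 6.021%.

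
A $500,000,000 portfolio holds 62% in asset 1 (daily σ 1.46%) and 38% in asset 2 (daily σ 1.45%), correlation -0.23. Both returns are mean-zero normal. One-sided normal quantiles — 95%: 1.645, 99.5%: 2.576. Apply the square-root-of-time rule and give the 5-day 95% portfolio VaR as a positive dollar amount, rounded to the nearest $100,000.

$17,400,000

σ_p = √(0.62²·1.46² + 0.38²·1.45² + 2·-0.23·0.62·0.38·1.46·1.45) = 0.945%.
σ_{5d} = 0.945% × √5 = 2.113%.
VaR = 1.645 × 2.113% = 3.476%; on $500,000,000 that is $17,380,000.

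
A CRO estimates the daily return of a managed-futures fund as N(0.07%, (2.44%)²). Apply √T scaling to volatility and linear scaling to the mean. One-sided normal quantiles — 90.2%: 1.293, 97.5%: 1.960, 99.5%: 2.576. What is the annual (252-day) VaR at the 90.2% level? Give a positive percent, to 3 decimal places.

σ_{252d} = 2.44% × √252 = 38.734%; μ_{252d} = 252 × 0.07% = 17.640%.
VaR = −(17.640%) + 1.293 × 38.734% = 32.443%.

32.443%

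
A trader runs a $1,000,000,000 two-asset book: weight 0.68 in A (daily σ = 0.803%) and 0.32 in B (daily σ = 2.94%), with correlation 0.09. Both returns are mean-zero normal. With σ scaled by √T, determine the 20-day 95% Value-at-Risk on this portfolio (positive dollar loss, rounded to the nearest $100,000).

σ_p = √(0.68²·0.803² + 0.32²·2.94² + 2·0.09·0.68·0.32·0.803·2.94) = 1.129%.
σ_{20d} = 1.129% × √20 = 5.049%.
z(95%) = 1.645.
VaR = 1.645 × 5.049% = 8.306%; on $1,000,000,000 that is $83,060,000.

$83,100,000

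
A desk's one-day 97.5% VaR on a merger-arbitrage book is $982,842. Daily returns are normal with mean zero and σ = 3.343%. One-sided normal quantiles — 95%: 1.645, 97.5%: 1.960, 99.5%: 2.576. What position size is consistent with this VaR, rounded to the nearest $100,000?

VaR as a fraction of value: z·σ = 1.960 × 3.343% = 6.55228%.
Position = $982,842 / 0.0655228 = $15,000,000.

$15,000,000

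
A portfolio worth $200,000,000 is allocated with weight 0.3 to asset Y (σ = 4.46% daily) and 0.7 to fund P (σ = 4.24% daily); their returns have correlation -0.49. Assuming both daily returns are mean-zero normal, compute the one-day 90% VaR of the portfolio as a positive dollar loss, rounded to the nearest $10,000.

$6,640,000

σ_p² = 0.3²·4.46² + 0.7²·4.24² + 2·-0.49·0.3·0.7·4.46·4.24 = 6.7075 (%²).
σ_p = √6.7075 = 2.590%.
At 90%, z = 1.282.
VaR = 1.282 × 2.590% = 3.320%; on $200,000,000 that is $6,640,000.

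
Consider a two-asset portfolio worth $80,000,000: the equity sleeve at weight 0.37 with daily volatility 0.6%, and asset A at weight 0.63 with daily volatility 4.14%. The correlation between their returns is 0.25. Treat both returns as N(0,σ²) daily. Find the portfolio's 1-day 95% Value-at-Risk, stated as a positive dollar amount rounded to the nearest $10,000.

σ_p² = 0.37²·0.6² + 0.63²·4.14² + 2·0.25·0.37·0.63·0.6·4.14 = 7.1415 (%²).
σ_p = √7.1415 = 2.672%.
At 95%, z = 1.645.
VaR = 1.645 × 2.672% = 4.395%; on $80,000,000 that is $3,516,000.

$3,520,000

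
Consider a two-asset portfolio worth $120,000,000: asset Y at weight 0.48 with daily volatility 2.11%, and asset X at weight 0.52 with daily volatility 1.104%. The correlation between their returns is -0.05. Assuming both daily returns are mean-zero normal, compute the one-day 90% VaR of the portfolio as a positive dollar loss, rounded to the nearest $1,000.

$1,752,000

σ_p² = 0.48²·2.11² + 0.52²·1.104² + 2·-0.05·0.48·0.52·2.11·1.104 = 1.2972 (%²).
σ_p = √1.2972 = 1.139%.
At 90%, z = 1.282.
VaR = 1.282 × 1.139% = 1.460%; on $120,000,000 that is $1,752,000.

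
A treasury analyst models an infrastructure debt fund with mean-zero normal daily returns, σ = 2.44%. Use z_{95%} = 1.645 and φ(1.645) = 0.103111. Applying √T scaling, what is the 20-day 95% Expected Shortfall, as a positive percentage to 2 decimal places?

σ_{20d} = 2.44% × √20 = 10.912%.
ES multiplier = φ(z)/(1−α) = 0.103111/0.05 = 2.062.
ES = 10.912% × 2.062 = 22.501%.

22.50%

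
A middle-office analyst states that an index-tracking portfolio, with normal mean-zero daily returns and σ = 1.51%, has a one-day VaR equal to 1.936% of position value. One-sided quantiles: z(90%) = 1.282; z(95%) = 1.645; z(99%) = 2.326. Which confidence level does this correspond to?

90%

Implied z = VaR/σ = 1.936 / 1.51 = 1.282.
This matches z(90%) = 1.282.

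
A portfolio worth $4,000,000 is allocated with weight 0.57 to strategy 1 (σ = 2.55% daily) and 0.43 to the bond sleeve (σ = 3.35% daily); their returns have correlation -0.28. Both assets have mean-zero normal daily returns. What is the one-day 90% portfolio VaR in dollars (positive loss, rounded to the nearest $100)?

$89,000

σ_p² = 0.57²·2.55² + 0.43²·3.35² + 2·-0.28·0.57·0.43·2.55·3.35 = 3.0152 (%²).
σ_p = √3.0152 = 1.736%.
At 90%, z = 1.282.
VaR = 1.282 × 1.736% = 2.226%; on $4,000,000 that is $89,040.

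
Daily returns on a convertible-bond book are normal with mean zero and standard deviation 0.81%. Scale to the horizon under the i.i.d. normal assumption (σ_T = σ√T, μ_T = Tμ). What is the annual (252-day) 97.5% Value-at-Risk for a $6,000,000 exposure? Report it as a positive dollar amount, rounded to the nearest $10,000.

At 97.5%, z = 1.960.
σ_{252d} = 0.81% × √252 = 12.858%.
VaR = 1.960 × 12.858% = 25.202%.
On $6,000,000: 0.25202 × $6,000,000 = $1,512,120.

$1,510,000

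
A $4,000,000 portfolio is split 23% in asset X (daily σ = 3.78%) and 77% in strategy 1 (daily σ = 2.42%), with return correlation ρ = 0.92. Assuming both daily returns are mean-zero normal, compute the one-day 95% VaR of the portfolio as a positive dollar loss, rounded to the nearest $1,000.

$177,000

σ_p² = 0.23²·3.78² + 0.77²·2.42² + 2·0.92·0.23·0.77·3.78·2.42 = 7.2090 (%²).
σ_p = √7.2090 = 2.685%.
At 95%, z = 1.645.
VaR = 1.645 × 2.685% = 4.417%; on $4,000,000 that is $176,680.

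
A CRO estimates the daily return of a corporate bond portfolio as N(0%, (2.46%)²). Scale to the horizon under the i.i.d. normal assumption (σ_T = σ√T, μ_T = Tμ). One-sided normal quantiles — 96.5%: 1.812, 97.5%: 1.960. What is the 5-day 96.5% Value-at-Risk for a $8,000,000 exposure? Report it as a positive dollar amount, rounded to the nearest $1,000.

σ_{5d} = 2.46% × √5 = 5.501%.
VaR = 1.812 × 5.501% = 9.968%.
On $8,000,000: 0.09968 × $8,000,000 = $797,440.

$797,000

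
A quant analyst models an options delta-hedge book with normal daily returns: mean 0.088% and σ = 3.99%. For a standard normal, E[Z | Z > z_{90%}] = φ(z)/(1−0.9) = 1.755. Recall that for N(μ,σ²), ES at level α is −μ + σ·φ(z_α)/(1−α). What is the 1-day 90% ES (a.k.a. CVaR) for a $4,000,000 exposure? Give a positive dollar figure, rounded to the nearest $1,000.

$277,000

ES = −(0.088%) + 3.99% × 1.755 = 6.914%.
On $4,000,000: 0.06914 × $4,000,000 = $276,560.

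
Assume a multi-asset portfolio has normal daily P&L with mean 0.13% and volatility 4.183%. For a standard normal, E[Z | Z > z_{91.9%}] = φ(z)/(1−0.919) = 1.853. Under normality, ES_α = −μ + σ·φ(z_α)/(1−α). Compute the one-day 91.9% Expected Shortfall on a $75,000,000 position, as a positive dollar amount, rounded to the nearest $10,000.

ES = −(0.13%) + 4.183% × 1.853 = 7.621%.
On $75,000,000: 0.07621 × $75,000,000 = $5,715,750.

$5,720,000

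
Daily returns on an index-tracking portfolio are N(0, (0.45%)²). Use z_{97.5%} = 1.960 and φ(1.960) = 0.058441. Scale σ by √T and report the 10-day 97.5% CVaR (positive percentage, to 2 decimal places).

σ_{10d} = 0.45% × √10 = 1.423%.
ES multiplier = φ(z)/(1−α) = 0.058441/0.025 = 2.338.
ES = 1.423% × 2.338 = 3.327%.

3.33%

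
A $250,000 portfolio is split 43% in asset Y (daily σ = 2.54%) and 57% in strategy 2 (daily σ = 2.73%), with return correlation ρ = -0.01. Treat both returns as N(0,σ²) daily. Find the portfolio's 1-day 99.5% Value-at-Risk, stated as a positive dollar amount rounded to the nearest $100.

$12,200

σ_p² = 0.43²·2.54² + 0.57²·2.73² + 2·-0.01·0.43·0.57·2.54·2.73 = 3.5804 (%²).
σ_p = √3.5804 = 1.892%.
At 99.5%, z = 2.576.
VaR = 2.576 × 1.892% = 4.874%; on $250,000 that is $12,185.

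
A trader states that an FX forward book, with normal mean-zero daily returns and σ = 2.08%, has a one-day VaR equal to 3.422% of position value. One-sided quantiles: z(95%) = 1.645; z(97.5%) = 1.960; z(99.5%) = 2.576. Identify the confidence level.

Implied z = VaR/σ = 3.422 / 2.08 = 1.645.
This matches z(95%) = 1.645.

95%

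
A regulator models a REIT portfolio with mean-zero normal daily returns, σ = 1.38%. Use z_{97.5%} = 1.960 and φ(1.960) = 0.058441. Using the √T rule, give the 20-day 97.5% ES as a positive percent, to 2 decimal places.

14.43%

σ_{20d} = 1.38% × √20 = 6.172%.
ES multiplier = φ(z)/(1−α) = 0.058441/0.025 = 2.338.
ES = 6.172% × 2.338 = 14.430%.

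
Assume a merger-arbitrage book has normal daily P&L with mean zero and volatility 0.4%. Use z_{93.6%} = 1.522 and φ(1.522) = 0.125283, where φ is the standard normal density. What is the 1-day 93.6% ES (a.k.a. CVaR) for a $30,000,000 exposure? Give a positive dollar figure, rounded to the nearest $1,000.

$235,000

Tail multiplier: φ(z)/(1−α) = 0.125283 / 0.064 = 1.958.
ES = 0.4% × 1.958 = 0.783%.
On $30,000,000: 0.00783 × $30,000,000 = $234,900.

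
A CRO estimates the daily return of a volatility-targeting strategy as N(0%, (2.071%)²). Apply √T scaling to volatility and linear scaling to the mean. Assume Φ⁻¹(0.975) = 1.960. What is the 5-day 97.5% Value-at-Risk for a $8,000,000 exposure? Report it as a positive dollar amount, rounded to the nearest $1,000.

σ_{5d} = 2.071% × √5 = 4.631%.
VaR = 1.960 × 4.631% = 9.077%.
On $8,000,000: 0.09077 × $8,000,000 = $726,160.

$726,000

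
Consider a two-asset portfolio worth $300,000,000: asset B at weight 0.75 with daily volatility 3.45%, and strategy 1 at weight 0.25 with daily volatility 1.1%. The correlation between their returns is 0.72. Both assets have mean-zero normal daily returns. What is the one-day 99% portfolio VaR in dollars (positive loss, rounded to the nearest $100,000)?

$19,500,000

σ_p² = 0.75²·3.45² + 0.25²·1.1² + 2·0.72·0.75·0.25·3.45·1.1 = 7.7954 (%²).
σ_p = √7.7954 = 2.792%.
At 99%, z = 2.326.
VaR = 2.326 × 2.792% = 6.494%; on $300,000,000 that is $19,482,000.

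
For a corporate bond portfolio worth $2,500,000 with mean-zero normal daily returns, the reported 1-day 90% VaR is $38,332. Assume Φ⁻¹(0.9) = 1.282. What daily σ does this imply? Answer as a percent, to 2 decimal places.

1.20%

VaR as a fraction: $38,332 / $2,500,000 = 1.533%.
σ = VaR / z = 1.533% / 1.282 = 1.196%.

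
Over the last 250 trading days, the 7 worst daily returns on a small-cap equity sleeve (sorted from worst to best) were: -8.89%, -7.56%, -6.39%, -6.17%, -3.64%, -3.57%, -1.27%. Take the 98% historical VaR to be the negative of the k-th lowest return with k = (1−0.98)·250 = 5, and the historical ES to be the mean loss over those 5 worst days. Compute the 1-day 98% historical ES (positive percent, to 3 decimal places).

The 5 worst returns sum to -32.65%.
ES = −(-32.65%) / 5 = 6.53% ≈ 6.530%.

6.530%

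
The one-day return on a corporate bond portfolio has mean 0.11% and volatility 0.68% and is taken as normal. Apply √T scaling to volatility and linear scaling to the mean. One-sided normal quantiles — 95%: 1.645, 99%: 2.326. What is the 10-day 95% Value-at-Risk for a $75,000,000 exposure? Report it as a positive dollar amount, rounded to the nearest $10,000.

$1,830,000

σ_{10d} = 0.68% × √10 = 2.150%; μ_{10d} = 10 × 0.11% = 1.100%.
VaR = −(1.100%) + 1.645 × 2.150% = 2.437%.
On $75,000,000: 0.02437 × $75,000,000 = $1,827,750.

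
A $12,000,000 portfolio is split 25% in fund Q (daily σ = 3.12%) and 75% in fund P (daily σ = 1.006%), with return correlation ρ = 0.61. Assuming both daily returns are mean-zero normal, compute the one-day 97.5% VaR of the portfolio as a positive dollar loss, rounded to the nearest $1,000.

σ_p² = 0.25²·3.12² + 0.75²·1.006² + 2·0.61·0.25·0.75·3.12·1.006 = 1.8957 (%²).
σ_p = √1.8957 = 1.377%.
At 97.5%, z = 1.960.
VaR = 1.960 × 1.377% = 2.699%; on $12,000,000 that is $323,880.

$324,000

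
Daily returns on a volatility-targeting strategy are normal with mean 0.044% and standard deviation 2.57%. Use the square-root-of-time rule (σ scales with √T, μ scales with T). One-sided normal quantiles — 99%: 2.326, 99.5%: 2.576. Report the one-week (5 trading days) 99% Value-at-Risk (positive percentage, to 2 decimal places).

13.15%

σ_{5d} = 2.57% × √5 = 5.747%; μ_{5d} = 5 × 0.044% = 0.220%.
VaR = −(0.220%) + 2.326 × 5.747% = 13.148%.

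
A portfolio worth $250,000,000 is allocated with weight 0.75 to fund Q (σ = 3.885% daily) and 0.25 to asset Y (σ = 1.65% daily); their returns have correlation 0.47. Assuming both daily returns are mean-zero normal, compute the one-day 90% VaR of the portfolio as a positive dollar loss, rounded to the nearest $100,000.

σ_p² = 0.75²·3.885² + 0.25²·1.65² + 2·0.47·0.75·0.25·3.885·1.65 = 9.7899 (%²).
σ_p = √9.7899 = 3.129%.
At 90%, z = 1.282.
VaR = 1.282 × 3.129% = 4.011%; on $250,000,000 that is $10,027,500.

$10,000,000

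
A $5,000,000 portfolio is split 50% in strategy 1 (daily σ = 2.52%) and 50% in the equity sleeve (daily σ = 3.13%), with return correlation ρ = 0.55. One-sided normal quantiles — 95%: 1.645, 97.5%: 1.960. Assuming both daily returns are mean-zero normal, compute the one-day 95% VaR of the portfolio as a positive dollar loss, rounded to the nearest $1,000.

σ_p² = 0.5²·2.52² + 0.5²·3.13² + 2·0.55·0.5·0.5·2.52·3.13 = 6.2059 (%²).
σ_p = √6.2059 = 2.491%.
VaR = 1.645 × 2.491% = 4.098%; on $5,000,000 that is $204,900.

$205,000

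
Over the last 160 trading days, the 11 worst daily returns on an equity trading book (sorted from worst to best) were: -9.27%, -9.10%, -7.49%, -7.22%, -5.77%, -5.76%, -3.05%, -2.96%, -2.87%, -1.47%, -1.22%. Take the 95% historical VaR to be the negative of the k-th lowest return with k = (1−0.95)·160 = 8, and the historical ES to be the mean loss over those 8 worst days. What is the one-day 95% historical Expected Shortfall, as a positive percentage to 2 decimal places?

The 8 worst returns sum to -50.62%.
ES = −(-50.62%) / 8 = 6.3275% ≈ 6.33%.

6.33%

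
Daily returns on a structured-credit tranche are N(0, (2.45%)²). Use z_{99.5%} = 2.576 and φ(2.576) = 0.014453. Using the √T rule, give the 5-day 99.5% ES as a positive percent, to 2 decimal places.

σ_{5d} = 2.45% × √5 = 5.478%.
ES multiplier = φ(z)/(1−α) = 0.014453/0.005 = 2.891.
ES = 5.478% × 2.891 = 15.837%.

15.84%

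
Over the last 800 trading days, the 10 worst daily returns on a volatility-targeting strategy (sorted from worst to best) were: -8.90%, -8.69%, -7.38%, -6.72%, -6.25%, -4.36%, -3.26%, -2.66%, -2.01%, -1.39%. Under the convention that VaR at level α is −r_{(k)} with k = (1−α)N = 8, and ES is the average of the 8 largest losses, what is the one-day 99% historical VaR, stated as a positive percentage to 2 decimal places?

k = 8; the 8th lowest return is -2.66%, so VaR = 2.66%.

2.66%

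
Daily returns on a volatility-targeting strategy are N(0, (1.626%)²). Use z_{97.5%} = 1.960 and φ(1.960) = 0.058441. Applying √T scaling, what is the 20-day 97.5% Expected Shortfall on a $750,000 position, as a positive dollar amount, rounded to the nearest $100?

$127,500

σ_{20d} = 1.626% × √20 = 7.272%.
ES multiplier = φ(z)/(1−α) = 0.058441/0.025 = 2.338.
ES = 7.272% × 2.338 = 17.002%; on $750,000: $127,515.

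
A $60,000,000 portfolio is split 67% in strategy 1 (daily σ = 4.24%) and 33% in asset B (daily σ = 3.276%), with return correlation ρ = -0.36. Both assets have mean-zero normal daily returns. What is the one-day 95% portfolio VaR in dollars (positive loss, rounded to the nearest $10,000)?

$2,620,000

σ_p² = 0.67²·4.24² + 0.33²·3.276² + 2·-0.36·0.67·0.33·4.24·3.276 = 7.0277 (%²).
σ_p = √7.0277 = 2.651%.
At 95%, z = 1.645.
VaR = 1.645 × 2.651% = 4.361%; on $60,000,000 that is $2,616,600.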